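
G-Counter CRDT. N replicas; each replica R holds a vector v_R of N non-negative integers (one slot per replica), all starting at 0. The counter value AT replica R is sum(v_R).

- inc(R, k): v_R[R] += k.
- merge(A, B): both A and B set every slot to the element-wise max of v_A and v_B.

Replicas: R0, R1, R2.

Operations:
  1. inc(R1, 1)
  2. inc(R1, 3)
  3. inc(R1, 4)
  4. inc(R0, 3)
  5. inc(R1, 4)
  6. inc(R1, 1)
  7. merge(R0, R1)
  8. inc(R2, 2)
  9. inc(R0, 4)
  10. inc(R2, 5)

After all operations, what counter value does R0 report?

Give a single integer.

Answer: 20

Derivation:
Op 1: inc R1 by 1 -> R1=(0,1,0) value=1
Op 2: inc R1 by 3 -> R1=(0,4,0) value=4
Op 3: inc R1 by 4 -> R1=(0,8,0) value=8
Op 4: inc R0 by 3 -> R0=(3,0,0) value=3
Op 5: inc R1 by 4 -> R1=(0,12,0) value=12
Op 6: inc R1 by 1 -> R1=(0,13,0) value=13
Op 7: merge R0<->R1 -> R0=(3,13,0) R1=(3,13,0)
Op 8: inc R2 by 2 -> R2=(0,0,2) value=2
Op 9: inc R0 by 4 -> R0=(7,13,0) value=20
Op 10: inc R2 by 5 -> R2=(0,0,7) value=7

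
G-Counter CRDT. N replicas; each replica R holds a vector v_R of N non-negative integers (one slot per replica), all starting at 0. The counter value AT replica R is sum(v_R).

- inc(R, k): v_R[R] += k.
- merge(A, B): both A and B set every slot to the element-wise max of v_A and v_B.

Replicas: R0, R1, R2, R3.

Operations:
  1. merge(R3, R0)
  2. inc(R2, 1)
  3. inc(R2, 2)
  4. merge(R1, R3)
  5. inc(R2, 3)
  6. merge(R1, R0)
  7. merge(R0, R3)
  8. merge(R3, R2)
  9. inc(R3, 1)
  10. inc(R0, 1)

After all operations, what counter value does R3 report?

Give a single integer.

Op 1: merge R3<->R0 -> R3=(0,0,0,0) R0=(0,0,0,0)
Op 2: inc R2 by 1 -> R2=(0,0,1,0) value=1
Op 3: inc R2 by 2 -> R2=(0,0,3,0) value=3
Op 4: merge R1<->R3 -> R1=(0,0,0,0) R3=(0,0,0,0)
Op 5: inc R2 by 3 -> R2=(0,0,6,0) value=6
Op 6: merge R1<->R0 -> R1=(0,0,0,0) R0=(0,0,0,0)
Op 7: merge R0<->R3 -> R0=(0,0,0,0) R3=(0,0,0,0)
Op 8: merge R3<->R2 -> R3=(0,0,6,0) R2=(0,0,6,0)
Op 9: inc R3 by 1 -> R3=(0,0,6,1) value=7
Op 10: inc R0 by 1 -> R0=(1,0,0,0) value=1

Answer: 7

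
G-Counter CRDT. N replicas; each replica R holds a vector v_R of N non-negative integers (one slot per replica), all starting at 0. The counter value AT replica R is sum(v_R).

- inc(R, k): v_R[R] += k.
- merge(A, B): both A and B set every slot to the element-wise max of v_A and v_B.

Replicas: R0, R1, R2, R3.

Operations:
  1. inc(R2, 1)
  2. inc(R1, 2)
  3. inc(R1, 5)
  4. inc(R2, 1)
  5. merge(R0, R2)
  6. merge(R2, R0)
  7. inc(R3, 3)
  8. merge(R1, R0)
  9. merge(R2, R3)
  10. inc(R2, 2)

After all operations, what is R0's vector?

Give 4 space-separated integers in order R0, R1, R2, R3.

Op 1: inc R2 by 1 -> R2=(0,0,1,0) value=1
Op 2: inc R1 by 2 -> R1=(0,2,0,0) value=2
Op 3: inc R1 by 5 -> R1=(0,7,0,0) value=7
Op 4: inc R2 by 1 -> R2=(0,0,2,0) value=2
Op 5: merge R0<->R2 -> R0=(0,0,2,0) R2=(0,0,2,0)
Op 6: merge R2<->R0 -> R2=(0,0,2,0) R0=(0,0,2,0)
Op 7: inc R3 by 3 -> R3=(0,0,0,3) value=3
Op 8: merge R1<->R0 -> R1=(0,7,2,0) R0=(0,7,2,0)
Op 9: merge R2<->R3 -> R2=(0,0,2,3) R3=(0,0,2,3)
Op 10: inc R2 by 2 -> R2=(0,0,4,3) value=7

Answer: 0 7 2 0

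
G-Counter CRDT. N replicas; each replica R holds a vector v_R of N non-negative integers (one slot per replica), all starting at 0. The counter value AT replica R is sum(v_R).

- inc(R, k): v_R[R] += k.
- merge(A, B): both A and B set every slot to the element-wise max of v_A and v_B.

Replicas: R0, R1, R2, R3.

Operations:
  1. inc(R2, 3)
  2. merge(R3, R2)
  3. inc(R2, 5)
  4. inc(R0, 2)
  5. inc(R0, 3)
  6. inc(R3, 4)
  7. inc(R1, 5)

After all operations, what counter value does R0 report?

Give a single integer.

Op 1: inc R2 by 3 -> R2=(0,0,3,0) value=3
Op 2: merge R3<->R2 -> R3=(0,0,3,0) R2=(0,0,3,0)
Op 3: inc R2 by 5 -> R2=(0,0,8,0) value=8
Op 4: inc R0 by 2 -> R0=(2,0,0,0) value=2
Op 5: inc R0 by 3 -> R0=(5,0,0,0) value=5
Op 6: inc R3 by 4 -> R3=(0,0,3,4) value=7
Op 7: inc R1 by 5 -> R1=(0,5,0,0) value=5

Answer: 5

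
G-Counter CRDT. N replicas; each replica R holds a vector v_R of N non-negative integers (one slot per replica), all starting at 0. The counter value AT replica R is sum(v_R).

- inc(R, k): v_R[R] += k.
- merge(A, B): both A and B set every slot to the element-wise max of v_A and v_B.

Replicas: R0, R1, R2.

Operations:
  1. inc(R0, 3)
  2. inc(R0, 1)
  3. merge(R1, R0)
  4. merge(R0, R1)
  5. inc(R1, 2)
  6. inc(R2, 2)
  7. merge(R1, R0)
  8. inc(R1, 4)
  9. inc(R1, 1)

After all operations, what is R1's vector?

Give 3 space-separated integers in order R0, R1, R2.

Answer: 4 7 0

Derivation:
Op 1: inc R0 by 3 -> R0=(3,0,0) value=3
Op 2: inc R0 by 1 -> R0=(4,0,0) value=4
Op 3: merge R1<->R0 -> R1=(4,0,0) R0=(4,0,0)
Op 4: merge R0<->R1 -> R0=(4,0,0) R1=(4,0,0)
Op 5: inc R1 by 2 -> R1=(4,2,0) value=6
Op 6: inc R2 by 2 -> R2=(0,0,2) value=2
Op 7: merge R1<->R0 -> R1=(4,2,0) R0=(4,2,0)
Op 8: inc R1 by 4 -> R1=(4,6,0) value=10
Op 9: inc R1 by 1 -> R1=(4,7,0) value=11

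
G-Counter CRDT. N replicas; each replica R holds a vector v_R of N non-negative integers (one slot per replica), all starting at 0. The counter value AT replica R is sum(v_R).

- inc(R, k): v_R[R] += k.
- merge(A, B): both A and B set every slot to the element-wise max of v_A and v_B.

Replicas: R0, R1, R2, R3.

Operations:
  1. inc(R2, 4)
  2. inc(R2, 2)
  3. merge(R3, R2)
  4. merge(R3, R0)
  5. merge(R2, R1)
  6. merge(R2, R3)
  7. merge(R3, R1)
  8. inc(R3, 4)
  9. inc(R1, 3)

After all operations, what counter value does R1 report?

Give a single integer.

Answer: 9

Derivation:
Op 1: inc R2 by 4 -> R2=(0,0,4,0) value=4
Op 2: inc R2 by 2 -> R2=(0,0,6,0) value=6
Op 3: merge R3<->R2 -> R3=(0,0,6,0) R2=(0,0,6,0)
Op 4: merge R3<->R0 -> R3=(0,0,6,0) R0=(0,0,6,0)
Op 5: merge R2<->R1 -> R2=(0,0,6,0) R1=(0,0,6,0)
Op 6: merge R2<->R3 -> R2=(0,0,6,0) R3=(0,0,6,0)
Op 7: merge R3<->R1 -> R3=(0,0,6,0) R1=(0,0,6,0)
Op 8: inc R3 by 4 -> R3=(0,0,6,4) value=10
Op 9: inc R1 by 3 -> R1=(0,3,6,0) value=9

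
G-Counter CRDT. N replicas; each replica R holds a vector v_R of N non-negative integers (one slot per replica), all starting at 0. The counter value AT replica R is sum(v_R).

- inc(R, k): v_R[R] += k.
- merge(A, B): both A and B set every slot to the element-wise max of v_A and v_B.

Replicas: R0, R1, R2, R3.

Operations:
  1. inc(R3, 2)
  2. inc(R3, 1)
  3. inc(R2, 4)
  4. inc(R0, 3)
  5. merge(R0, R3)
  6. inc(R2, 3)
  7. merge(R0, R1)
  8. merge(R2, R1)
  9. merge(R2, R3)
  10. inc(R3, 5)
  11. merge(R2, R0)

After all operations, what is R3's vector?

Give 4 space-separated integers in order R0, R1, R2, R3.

Op 1: inc R3 by 2 -> R3=(0,0,0,2) value=2
Op 2: inc R3 by 1 -> R3=(0,0,0,3) value=3
Op 3: inc R2 by 4 -> R2=(0,0,4,0) value=4
Op 4: inc R0 by 3 -> R0=(3,0,0,0) value=3
Op 5: merge R0<->R3 -> R0=(3,0,0,3) R3=(3,0,0,3)
Op 6: inc R2 by 3 -> R2=(0,0,7,0) value=7
Op 7: merge R0<->R1 -> R0=(3,0,0,3) R1=(3,0,0,3)
Op 8: merge R2<->R1 -> R2=(3,0,7,3) R1=(3,0,7,3)
Op 9: merge R2<->R3 -> R2=(3,0,7,3) R3=(3,0,7,3)
Op 10: inc R3 by 5 -> R3=(3,0,7,8) value=18
Op 11: merge R2<->R0 -> R2=(3,0,7,3) R0=(3,0,7,3)

Answer: 3 0 7 8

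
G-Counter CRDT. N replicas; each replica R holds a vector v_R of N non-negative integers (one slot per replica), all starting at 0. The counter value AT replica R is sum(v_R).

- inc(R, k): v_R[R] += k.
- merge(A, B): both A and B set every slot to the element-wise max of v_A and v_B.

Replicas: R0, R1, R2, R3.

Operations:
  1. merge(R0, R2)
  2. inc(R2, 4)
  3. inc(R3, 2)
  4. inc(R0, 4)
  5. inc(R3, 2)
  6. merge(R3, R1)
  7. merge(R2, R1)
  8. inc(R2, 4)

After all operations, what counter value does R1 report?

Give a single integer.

Answer: 8

Derivation:
Op 1: merge R0<->R2 -> R0=(0,0,0,0) R2=(0,0,0,0)
Op 2: inc R2 by 4 -> R2=(0,0,4,0) value=4
Op 3: inc R3 by 2 -> R3=(0,0,0,2) value=2
Op 4: inc R0 by 4 -> R0=(4,0,0,0) value=4
Op 5: inc R3 by 2 -> R3=(0,0,0,4) value=4
Op 6: merge R3<->R1 -> R3=(0,0,0,4) R1=(0,0,0,4)
Op 7: merge R2<->R1 -> R2=(0,0,4,4) R1=(0,0,4,4)
Op 8: inc R2 by 4 -> R2=(0,0,8,4) value=12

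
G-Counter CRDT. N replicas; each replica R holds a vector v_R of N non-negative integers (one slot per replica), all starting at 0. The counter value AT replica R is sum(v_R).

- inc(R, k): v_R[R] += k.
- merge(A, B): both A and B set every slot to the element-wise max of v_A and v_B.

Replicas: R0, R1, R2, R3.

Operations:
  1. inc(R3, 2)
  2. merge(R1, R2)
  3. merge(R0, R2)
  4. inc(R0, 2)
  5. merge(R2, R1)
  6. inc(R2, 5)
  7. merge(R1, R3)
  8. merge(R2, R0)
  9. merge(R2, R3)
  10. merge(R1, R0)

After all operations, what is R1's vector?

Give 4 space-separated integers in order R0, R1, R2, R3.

Op 1: inc R3 by 2 -> R3=(0,0,0,2) value=2
Op 2: merge R1<->R2 -> R1=(0,0,0,0) R2=(0,0,0,0)
Op 3: merge R0<->R2 -> R0=(0,0,0,0) R2=(0,0,0,0)
Op 4: inc R0 by 2 -> R0=(2,0,0,0) value=2
Op 5: merge R2<->R1 -> R2=(0,0,0,0) R1=(0,0,0,0)
Op 6: inc R2 by 5 -> R2=(0,0,5,0) value=5
Op 7: merge R1<->R3 -> R1=(0,0,0,2) R3=(0,0,0,2)
Op 8: merge R2<->R0 -> R2=(2,0,5,0) R0=(2,0,5,0)
Op 9: merge R2<->R3 -> R2=(2,0,5,2) R3=(2,0,5,2)
Op 10: merge R1<->R0 -> R1=(2,0,5,2) R0=(2,0,5,2)

Answer: 2 0 5 2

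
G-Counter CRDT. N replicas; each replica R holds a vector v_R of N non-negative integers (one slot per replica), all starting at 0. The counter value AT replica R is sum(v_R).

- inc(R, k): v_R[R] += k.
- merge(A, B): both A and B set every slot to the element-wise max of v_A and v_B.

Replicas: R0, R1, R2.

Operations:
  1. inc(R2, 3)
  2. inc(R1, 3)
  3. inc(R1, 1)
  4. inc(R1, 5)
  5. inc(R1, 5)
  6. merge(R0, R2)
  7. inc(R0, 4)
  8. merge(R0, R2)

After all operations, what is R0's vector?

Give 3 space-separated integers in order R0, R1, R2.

Op 1: inc R2 by 3 -> R2=(0,0,3) value=3
Op 2: inc R1 by 3 -> R1=(0,3,0) value=3
Op 3: inc R1 by 1 -> R1=(0,4,0) value=4
Op 4: inc R1 by 5 -> R1=(0,9,0) value=9
Op 5: inc R1 by 5 -> R1=(0,14,0) value=14
Op 6: merge R0<->R2 -> R0=(0,0,3) R2=(0,0,3)
Op 7: inc R0 by 4 -> R0=(4,0,3) value=7
Op 8: merge R0<->R2 -> R0=(4,0,3) R2=(4,0,3)

Answer: 4 0 3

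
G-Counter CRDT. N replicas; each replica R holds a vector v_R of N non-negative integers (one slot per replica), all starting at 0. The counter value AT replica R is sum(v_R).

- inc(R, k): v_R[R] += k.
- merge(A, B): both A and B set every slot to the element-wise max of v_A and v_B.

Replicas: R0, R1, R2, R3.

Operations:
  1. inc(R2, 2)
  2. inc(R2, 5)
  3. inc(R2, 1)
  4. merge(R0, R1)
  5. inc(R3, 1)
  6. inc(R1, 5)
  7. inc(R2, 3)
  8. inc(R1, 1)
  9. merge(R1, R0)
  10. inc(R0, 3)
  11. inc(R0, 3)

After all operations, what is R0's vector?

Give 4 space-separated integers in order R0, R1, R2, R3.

Answer: 6 6 0 0

Derivation:
Op 1: inc R2 by 2 -> R2=(0,0,2,0) value=2
Op 2: inc R2 by 5 -> R2=(0,0,7,0) value=7
Op 3: inc R2 by 1 -> R2=(0,0,8,0) value=8
Op 4: merge R0<->R1 -> R0=(0,0,0,0) R1=(0,0,0,0)
Op 5: inc R3 by 1 -> R3=(0,0,0,1) value=1
Op 6: inc R1 by 5 -> R1=(0,5,0,0) value=5
Op 7: inc R2 by 3 -> R2=(0,0,11,0) value=11
Op 8: inc R1 by 1 -> R1=(0,6,0,0) value=6
Op 9: merge R1<->R0 -> R1=(0,6,0,0) R0=(0,6,0,0)
Op 10: inc R0 by 3 -> R0=(3,6,0,0) value=9
Op 11: inc R0 by 3 -> R0=(6,6,0,0) value=12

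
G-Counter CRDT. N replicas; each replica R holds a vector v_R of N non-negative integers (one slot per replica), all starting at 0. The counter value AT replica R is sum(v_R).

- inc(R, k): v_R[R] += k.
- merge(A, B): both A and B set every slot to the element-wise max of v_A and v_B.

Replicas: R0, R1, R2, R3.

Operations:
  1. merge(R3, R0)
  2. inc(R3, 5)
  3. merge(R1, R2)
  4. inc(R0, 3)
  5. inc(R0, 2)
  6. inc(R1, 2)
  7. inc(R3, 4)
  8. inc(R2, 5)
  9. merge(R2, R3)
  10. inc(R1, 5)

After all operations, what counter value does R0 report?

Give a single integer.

Op 1: merge R3<->R0 -> R3=(0,0,0,0) R0=(0,0,0,0)
Op 2: inc R3 by 5 -> R3=(0,0,0,5) value=5
Op 3: merge R1<->R2 -> R1=(0,0,0,0) R2=(0,0,0,0)
Op 4: inc R0 by 3 -> R0=(3,0,0,0) value=3
Op 5: inc R0 by 2 -> R0=(5,0,0,0) value=5
Op 6: inc R1 by 2 -> R1=(0,2,0,0) value=2
Op 7: inc R3 by 4 -> R3=(0,0,0,9) value=9
Op 8: inc R2 by 5 -> R2=(0,0,5,0) value=5
Op 9: merge R2<->R3 -> R2=(0,0,5,9) R3=(0,0,5,9)
Op 10: inc R1 by 5 -> R1=(0,7,0,0) value=7

Answer: 5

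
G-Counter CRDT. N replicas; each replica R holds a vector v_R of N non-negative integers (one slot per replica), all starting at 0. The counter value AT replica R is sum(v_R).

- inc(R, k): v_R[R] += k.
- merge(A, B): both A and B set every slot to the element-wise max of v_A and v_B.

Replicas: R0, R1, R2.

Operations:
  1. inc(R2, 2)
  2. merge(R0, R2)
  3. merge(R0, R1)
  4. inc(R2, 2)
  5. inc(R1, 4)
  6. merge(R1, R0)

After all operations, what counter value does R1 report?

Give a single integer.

Op 1: inc R2 by 2 -> R2=(0,0,2) value=2
Op 2: merge R0<->R2 -> R0=(0,0,2) R2=(0,0,2)
Op 3: merge R0<->R1 -> R0=(0,0,2) R1=(0,0,2)
Op 4: inc R2 by 2 -> R2=(0,0,4) value=4
Op 5: inc R1 by 4 -> R1=(0,4,2) value=6
Op 6: merge R1<->R0 -> R1=(0,4,2) R0=(0,4,2)

Answer: 6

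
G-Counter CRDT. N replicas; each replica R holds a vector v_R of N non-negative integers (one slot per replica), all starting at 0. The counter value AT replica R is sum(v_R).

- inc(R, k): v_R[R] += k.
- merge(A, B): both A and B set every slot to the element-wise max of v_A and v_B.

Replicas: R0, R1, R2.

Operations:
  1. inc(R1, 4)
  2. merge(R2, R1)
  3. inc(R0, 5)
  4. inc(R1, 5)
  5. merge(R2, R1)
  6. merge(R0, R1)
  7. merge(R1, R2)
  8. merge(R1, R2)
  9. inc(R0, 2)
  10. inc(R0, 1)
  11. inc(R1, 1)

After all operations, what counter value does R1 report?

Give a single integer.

Answer: 15

Derivation:
Op 1: inc R1 by 4 -> R1=(0,4,0) value=4
Op 2: merge R2<->R1 -> R2=(0,4,0) R1=(0,4,0)
Op 3: inc R0 by 5 -> R0=(5,0,0) value=5
Op 4: inc R1 by 5 -> R1=(0,9,0) value=9
Op 5: merge R2<->R1 -> R2=(0,9,0) R1=(0,9,0)
Op 6: merge R0<->R1 -> R0=(5,9,0) R1=(5,9,0)
Op 7: merge R1<->R2 -> R1=(5,9,0) R2=(5,9,0)
Op 8: merge R1<->R2 -> R1=(5,9,0) R2=(5,9,0)
Op 9: inc R0 by 2 -> R0=(7,9,0) value=16
Op 10: inc R0 by 1 -> R0=(8,9,0) value=17
Op 11: inc R1 by 1 -> R1=(5,10,0) value=15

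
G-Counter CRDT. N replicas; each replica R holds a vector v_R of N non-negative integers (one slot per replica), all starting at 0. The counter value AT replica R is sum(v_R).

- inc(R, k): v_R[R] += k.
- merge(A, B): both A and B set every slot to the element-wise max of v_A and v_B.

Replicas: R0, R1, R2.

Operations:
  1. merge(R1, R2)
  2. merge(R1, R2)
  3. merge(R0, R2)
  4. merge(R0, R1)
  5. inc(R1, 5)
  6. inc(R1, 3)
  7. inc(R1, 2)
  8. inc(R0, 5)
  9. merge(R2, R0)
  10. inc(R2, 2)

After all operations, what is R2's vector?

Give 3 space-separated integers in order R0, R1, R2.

Op 1: merge R1<->R2 -> R1=(0,0,0) R2=(0,0,0)
Op 2: merge R1<->R2 -> R1=(0,0,0) R2=(0,0,0)
Op 3: merge R0<->R2 -> R0=(0,0,0) R2=(0,0,0)
Op 4: merge R0<->R1 -> R0=(0,0,0) R1=(0,0,0)
Op 5: inc R1 by 5 -> R1=(0,5,0) value=5
Op 6: inc R1 by 3 -> R1=(0,8,0) value=8
Op 7: inc R1 by 2 -> R1=(0,10,0) value=10
Op 8: inc R0 by 5 -> R0=(5,0,0) value=5
Op 9: merge R2<->R0 -> R2=(5,0,0) R0=(5,0,0)
Op 10: inc R2 by 2 -> R2=(5,0,2) value=7

Answer: 5 0 2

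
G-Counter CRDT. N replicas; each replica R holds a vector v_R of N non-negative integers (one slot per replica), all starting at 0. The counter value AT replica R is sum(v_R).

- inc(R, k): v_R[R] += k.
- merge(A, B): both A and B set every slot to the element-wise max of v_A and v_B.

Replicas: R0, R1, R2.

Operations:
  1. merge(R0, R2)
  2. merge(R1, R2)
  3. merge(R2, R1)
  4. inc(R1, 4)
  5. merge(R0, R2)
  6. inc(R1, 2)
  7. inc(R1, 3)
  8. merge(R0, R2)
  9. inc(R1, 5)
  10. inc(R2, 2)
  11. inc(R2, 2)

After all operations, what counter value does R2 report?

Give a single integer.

Answer: 4

Derivation:
Op 1: merge R0<->R2 -> R0=(0,0,0) R2=(0,0,0)
Op 2: merge R1<->R2 -> R1=(0,0,0) R2=(0,0,0)
Op 3: merge R2<->R1 -> R2=(0,0,0) R1=(0,0,0)
Op 4: inc R1 by 4 -> R1=(0,4,0) value=4
Op 5: merge R0<->R2 -> R0=(0,0,0) R2=(0,0,0)
Op 6: inc R1 by 2 -> R1=(0,6,0) value=6
Op 7: inc R1 by 3 -> R1=(0,9,0) value=9
Op 8: merge R0<->R2 -> R0=(0,0,0) R2=(0,0,0)
Op 9: inc R1 by 5 -> R1=(0,14,0) value=14
Op 10: inc R2 by 2 -> R2=(0,0,2) value=2
Op 11: inc R2 by 2 -> R2=(0,0,4) value=4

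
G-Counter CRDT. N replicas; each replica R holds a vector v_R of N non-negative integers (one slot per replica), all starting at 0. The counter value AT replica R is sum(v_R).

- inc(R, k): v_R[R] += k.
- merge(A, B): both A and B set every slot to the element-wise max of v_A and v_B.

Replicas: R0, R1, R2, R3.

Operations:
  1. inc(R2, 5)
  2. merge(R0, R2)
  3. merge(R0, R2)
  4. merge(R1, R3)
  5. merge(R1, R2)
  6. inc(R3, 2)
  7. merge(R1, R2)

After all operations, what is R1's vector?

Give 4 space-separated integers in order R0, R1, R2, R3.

Answer: 0 0 5 0

Derivation:
Op 1: inc R2 by 5 -> R2=(0,0,5,0) value=5
Op 2: merge R0<->R2 -> R0=(0,0,5,0) R2=(0,0,5,0)
Op 3: merge R0<->R2 -> R0=(0,0,5,0) R2=(0,0,5,0)
Op 4: merge R1<->R3 -> R1=(0,0,0,0) R3=(0,0,0,0)
Op 5: merge R1<->R2 -> R1=(0,0,5,0) R2=(0,0,5,0)
Op 6: inc R3 by 2 -> R3=(0,0,0,2) value=2
Op 7: merge R1<->R2 -> R1=(0,0,5,0) R2=(0,0,5,0)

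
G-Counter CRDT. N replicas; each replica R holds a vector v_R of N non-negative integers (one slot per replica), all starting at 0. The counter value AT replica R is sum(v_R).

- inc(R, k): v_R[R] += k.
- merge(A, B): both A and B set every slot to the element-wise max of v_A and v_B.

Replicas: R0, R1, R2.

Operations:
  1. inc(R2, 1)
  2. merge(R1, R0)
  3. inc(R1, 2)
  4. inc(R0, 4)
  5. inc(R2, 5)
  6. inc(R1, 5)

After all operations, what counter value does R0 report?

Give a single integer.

Answer: 4

Derivation:
Op 1: inc R2 by 1 -> R2=(0,0,1) value=1
Op 2: merge R1<->R0 -> R1=(0,0,0) R0=(0,0,0)
Op 3: inc R1 by 2 -> R1=(0,2,0) value=2
Op 4: inc R0 by 4 -> R0=(4,0,0) value=4
Op 5: inc R2 by 5 -> R2=(0,0,6) value=6
Op 6: inc R1 by 5 -> R1=(0,7,0) value=7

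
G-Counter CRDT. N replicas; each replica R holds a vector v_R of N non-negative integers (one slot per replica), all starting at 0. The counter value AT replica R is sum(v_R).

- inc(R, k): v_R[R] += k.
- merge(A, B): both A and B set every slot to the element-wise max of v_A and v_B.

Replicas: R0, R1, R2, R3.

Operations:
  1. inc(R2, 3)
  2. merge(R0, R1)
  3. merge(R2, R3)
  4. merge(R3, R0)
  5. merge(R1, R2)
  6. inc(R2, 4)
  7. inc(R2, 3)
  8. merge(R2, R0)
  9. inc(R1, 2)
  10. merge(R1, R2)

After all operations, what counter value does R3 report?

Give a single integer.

Op 1: inc R2 by 3 -> R2=(0,0,3,0) value=3
Op 2: merge R0<->R1 -> R0=(0,0,0,0) R1=(0,0,0,0)
Op 3: merge R2<->R3 -> R2=(0,0,3,0) R3=(0,0,3,0)
Op 4: merge R3<->R0 -> R3=(0,0,3,0) R0=(0,0,3,0)
Op 5: merge R1<->R2 -> R1=(0,0,3,0) R2=(0,0,3,0)
Op 6: inc R2 by 4 -> R2=(0,0,7,0) value=7
Op 7: inc R2 by 3 -> R2=(0,0,10,0) value=10
Op 8: merge R2<->R0 -> R2=(0,0,10,0) R0=(0,0,10,0)
Op 9: inc R1 by 2 -> R1=(0,2,3,0) value=5
Op 10: merge R1<->R2 -> R1=(0,2,10,0) R2=(0,2,10,0)

Answer: 3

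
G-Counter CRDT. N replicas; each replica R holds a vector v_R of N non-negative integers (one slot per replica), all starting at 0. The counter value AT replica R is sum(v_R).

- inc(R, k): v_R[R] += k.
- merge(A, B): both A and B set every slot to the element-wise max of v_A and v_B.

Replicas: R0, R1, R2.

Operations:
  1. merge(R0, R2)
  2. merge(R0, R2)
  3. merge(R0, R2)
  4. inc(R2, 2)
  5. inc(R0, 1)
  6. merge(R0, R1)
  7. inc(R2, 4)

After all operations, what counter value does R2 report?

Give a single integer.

Answer: 6

Derivation:
Op 1: merge R0<->R2 -> R0=(0,0,0) R2=(0,0,0)
Op 2: merge R0<->R2 -> R0=(0,0,0) R2=(0,0,0)
Op 3: merge R0<->R2 -> R0=(0,0,0) R2=(0,0,0)
Op 4: inc R2 by 2 -> R2=(0,0,2) value=2
Op 5: inc R0 by 1 -> R0=(1,0,0) value=1
Op 6: merge R0<->R1 -> R0=(1,0,0) R1=(1,0,0)
Op 7: inc R2 by 4 -> R2=(0,0,6) value=6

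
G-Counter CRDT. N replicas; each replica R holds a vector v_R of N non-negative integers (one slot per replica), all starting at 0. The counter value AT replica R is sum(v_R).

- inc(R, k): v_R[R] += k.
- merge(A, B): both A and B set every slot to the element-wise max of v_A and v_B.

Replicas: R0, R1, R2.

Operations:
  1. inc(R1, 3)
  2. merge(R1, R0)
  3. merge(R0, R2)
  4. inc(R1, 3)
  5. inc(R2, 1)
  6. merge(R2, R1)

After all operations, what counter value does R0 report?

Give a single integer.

Answer: 3

Derivation:
Op 1: inc R1 by 3 -> R1=(0,3,0) value=3
Op 2: merge R1<->R0 -> R1=(0,3,0) R0=(0,3,0)
Op 3: merge R0<->R2 -> R0=(0,3,0) R2=(0,3,0)
Op 4: inc R1 by 3 -> R1=(0,6,0) value=6
Op 5: inc R2 by 1 -> R2=(0,3,1) value=4
Op 6: merge R2<->R1 -> R2=(0,6,1) R1=(0,6,1)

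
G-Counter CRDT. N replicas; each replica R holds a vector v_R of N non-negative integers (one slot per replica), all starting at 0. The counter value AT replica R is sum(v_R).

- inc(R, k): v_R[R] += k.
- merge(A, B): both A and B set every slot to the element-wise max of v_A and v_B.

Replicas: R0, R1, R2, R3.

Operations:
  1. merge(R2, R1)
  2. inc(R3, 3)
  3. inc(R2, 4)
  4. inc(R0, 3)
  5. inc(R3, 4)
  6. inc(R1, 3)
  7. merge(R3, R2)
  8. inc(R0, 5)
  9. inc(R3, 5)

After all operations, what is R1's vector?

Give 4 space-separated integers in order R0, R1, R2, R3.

Op 1: merge R2<->R1 -> R2=(0,0,0,0) R1=(0,0,0,0)
Op 2: inc R3 by 3 -> R3=(0,0,0,3) value=3
Op 3: inc R2 by 4 -> R2=(0,0,4,0) value=4
Op 4: inc R0 by 3 -> R0=(3,0,0,0) value=3
Op 5: inc R3 by 4 -> R3=(0,0,0,7) value=7
Op 6: inc R1 by 3 -> R1=(0,3,0,0) value=3
Op 7: merge R3<->R2 -> R3=(0,0,4,7) R2=(0,0,4,7)
Op 8: inc R0 by 5 -> R0=(8,0,0,0) value=8
Op 9: inc R3 by 5 -> R3=(0,0,4,12) value=16

Answer: 0 3 0 0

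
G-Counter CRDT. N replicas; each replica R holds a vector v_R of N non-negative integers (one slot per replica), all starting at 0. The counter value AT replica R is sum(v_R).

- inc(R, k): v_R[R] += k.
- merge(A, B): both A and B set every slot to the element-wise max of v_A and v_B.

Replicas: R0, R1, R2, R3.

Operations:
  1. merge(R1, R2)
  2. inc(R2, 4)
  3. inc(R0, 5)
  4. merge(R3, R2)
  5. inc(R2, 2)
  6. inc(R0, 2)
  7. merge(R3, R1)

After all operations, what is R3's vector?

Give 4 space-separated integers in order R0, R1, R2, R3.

Op 1: merge R1<->R2 -> R1=(0,0,0,0) R2=(0,0,0,0)
Op 2: inc R2 by 4 -> R2=(0,0,4,0) value=4
Op 3: inc R0 by 5 -> R0=(5,0,0,0) value=5
Op 4: merge R3<->R2 -> R3=(0,0,4,0) R2=(0,0,4,0)
Op 5: inc R2 by 2 -> R2=(0,0,6,0) value=6
Op 6: inc R0 by 2 -> R0=(7,0,0,0) value=7
Op 7: merge R3<->R1 -> R3=(0,0,4,0) R1=(0,0,4,0)

Answer: 0 0 4 0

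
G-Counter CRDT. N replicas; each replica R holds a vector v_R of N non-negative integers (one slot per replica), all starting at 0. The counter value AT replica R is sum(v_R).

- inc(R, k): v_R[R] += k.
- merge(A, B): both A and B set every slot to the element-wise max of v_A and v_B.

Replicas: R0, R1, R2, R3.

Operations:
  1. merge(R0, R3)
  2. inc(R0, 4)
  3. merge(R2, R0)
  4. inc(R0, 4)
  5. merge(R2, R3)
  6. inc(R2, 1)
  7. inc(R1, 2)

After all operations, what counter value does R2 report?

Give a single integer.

Op 1: merge R0<->R3 -> R0=(0,0,0,0) R3=(0,0,0,0)
Op 2: inc R0 by 4 -> R0=(4,0,0,0) value=4
Op 3: merge R2<->R0 -> R2=(4,0,0,0) R0=(4,0,0,0)
Op 4: inc R0 by 4 -> R0=(8,0,0,0) value=8
Op 5: merge R2<->R3 -> R2=(4,0,0,0) R3=(4,0,0,0)
Op 6: inc R2 by 1 -> R2=(4,0,1,0) value=5
Op 7: inc R1 by 2 -> R1=(0,2,0,0) value=2

Answer: 5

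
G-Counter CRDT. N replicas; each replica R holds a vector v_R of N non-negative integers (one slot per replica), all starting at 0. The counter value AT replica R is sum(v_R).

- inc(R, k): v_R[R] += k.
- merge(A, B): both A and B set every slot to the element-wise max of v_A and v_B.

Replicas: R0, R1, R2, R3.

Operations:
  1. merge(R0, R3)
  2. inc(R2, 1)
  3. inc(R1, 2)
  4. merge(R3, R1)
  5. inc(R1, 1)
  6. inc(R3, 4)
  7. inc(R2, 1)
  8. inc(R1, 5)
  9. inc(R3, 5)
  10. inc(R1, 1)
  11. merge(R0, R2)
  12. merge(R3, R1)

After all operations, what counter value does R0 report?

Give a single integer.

Answer: 2

Derivation:
Op 1: merge R0<->R3 -> R0=(0,0,0,0) R3=(0,0,0,0)
Op 2: inc R2 by 1 -> R2=(0,0,1,0) value=1
Op 3: inc R1 by 2 -> R1=(0,2,0,0) value=2
Op 4: merge R3<->R1 -> R3=(0,2,0,0) R1=(0,2,0,0)
Op 5: inc R1 by 1 -> R1=(0,3,0,0) value=3
Op 6: inc R3 by 4 -> R3=(0,2,0,4) value=6
Op 7: inc R2 by 1 -> R2=(0,0,2,0) value=2
Op 8: inc R1 by 5 -> R1=(0,8,0,0) value=8
Op 9: inc R3 by 5 -> R3=(0,2,0,9) value=11
Op 10: inc R1 by 1 -> R1=(0,9,0,0) value=9
Op 11: merge R0<->R2 -> R0=(0,0,2,0) R2=(0,0,2,0)
Op 12: merge R3<->R1 -> R3=(0,9,0,9) R1=(0,9,0,9)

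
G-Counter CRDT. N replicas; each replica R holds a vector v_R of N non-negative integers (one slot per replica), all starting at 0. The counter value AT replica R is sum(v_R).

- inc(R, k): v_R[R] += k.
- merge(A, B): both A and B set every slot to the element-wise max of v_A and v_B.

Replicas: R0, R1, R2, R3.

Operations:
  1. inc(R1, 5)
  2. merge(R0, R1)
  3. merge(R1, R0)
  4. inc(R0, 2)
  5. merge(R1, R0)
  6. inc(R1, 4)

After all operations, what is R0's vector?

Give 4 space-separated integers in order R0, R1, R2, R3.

Answer: 2 5 0 0

Derivation:
Op 1: inc R1 by 5 -> R1=(0,5,0,0) value=5
Op 2: merge R0<->R1 -> R0=(0,5,0,0) R1=(0,5,0,0)
Op 3: merge R1<->R0 -> R1=(0,5,0,0) R0=(0,5,0,0)
Op 4: inc R0 by 2 -> R0=(2,5,0,0) value=7
Op 5: merge R1<->R0 -> R1=(2,5,0,0) R0=(2,5,0,0)
Op 6: inc R1 by 4 -> R1=(2,9,0,0) value=11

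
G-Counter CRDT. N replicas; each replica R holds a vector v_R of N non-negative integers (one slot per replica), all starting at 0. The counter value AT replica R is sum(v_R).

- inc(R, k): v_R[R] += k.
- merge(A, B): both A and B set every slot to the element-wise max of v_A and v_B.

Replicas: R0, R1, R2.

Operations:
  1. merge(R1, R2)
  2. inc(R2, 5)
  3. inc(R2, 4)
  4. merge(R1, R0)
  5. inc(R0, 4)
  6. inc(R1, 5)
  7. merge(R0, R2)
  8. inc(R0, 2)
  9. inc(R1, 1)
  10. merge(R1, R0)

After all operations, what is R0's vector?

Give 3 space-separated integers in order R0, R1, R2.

Answer: 6 6 9

Derivation:
Op 1: merge R1<->R2 -> R1=(0,0,0) R2=(0,0,0)
Op 2: inc R2 by 5 -> R2=(0,0,5) value=5
Op 3: inc R2 by 4 -> R2=(0,0,9) value=9
Op 4: merge R1<->R0 -> R1=(0,0,0) R0=(0,0,0)
Op 5: inc R0 by 4 -> R0=(4,0,0) value=4
Op 6: inc R1 by 5 -> R1=(0,5,0) value=5
Op 7: merge R0<->R2 -> R0=(4,0,9) R2=(4,0,9)
Op 8: inc R0 by 2 -> R0=(6,0,9) value=15
Op 9: inc R1 by 1 -> R1=(0,6,0) value=6
Op 10: merge R1<->R0 -> R1=(6,6,9) R0=(6,6,9)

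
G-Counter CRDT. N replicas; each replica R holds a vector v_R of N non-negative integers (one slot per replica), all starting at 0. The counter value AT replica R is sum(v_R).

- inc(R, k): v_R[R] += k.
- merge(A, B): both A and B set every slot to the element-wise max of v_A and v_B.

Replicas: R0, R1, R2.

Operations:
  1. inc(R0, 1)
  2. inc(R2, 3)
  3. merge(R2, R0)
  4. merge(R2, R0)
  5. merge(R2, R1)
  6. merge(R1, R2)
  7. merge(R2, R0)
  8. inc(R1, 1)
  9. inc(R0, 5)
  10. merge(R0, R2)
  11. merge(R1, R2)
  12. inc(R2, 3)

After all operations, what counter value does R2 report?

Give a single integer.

Op 1: inc R0 by 1 -> R0=(1,0,0) value=1
Op 2: inc R2 by 3 -> R2=(0,0,3) value=3
Op 3: merge R2<->R0 -> R2=(1,0,3) R0=(1,0,3)
Op 4: merge R2<->R0 -> R2=(1,0,3) R0=(1,0,3)
Op 5: merge R2<->R1 -> R2=(1,0,3) R1=(1,0,3)
Op 6: merge R1<->R2 -> R1=(1,0,3) R2=(1,0,3)
Op 7: merge R2<->R0 -> R2=(1,0,3) R0=(1,0,3)
Op 8: inc R1 by 1 -> R1=(1,1,3) value=5
Op 9: inc R0 by 5 -> R0=(6,0,3) value=9
Op 10: merge R0<->R2 -> R0=(6,0,3) R2=(6,0,3)
Op 11: merge R1<->R2 -> R1=(6,1,3) R2=(6,1,3)
Op 12: inc R2 by 3 -> R2=(6,1,6) value=13

Answer: 13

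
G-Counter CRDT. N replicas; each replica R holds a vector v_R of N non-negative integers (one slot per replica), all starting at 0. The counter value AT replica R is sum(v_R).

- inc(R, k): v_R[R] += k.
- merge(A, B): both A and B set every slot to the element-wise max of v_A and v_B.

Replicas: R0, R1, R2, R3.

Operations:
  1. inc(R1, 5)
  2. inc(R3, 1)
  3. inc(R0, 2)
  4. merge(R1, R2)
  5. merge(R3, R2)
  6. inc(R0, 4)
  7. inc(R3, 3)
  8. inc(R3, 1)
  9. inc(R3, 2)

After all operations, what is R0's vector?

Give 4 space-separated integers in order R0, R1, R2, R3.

Op 1: inc R1 by 5 -> R1=(0,5,0,0) value=5
Op 2: inc R3 by 1 -> R3=(0,0,0,1) value=1
Op 3: inc R0 by 2 -> R0=(2,0,0,0) value=2
Op 4: merge R1<->R2 -> R1=(0,5,0,0) R2=(0,5,0,0)
Op 5: merge R3<->R2 -> R3=(0,5,0,1) R2=(0,5,0,1)
Op 6: inc R0 by 4 -> R0=(6,0,0,0) value=6
Op 7: inc R3 by 3 -> R3=(0,5,0,4) value=9
Op 8: inc R3 by 1 -> R3=(0,5,0,5) value=10
Op 9: inc R3 by 2 -> R3=(0,5,0,7) value=12

Answer: 6 0 0 0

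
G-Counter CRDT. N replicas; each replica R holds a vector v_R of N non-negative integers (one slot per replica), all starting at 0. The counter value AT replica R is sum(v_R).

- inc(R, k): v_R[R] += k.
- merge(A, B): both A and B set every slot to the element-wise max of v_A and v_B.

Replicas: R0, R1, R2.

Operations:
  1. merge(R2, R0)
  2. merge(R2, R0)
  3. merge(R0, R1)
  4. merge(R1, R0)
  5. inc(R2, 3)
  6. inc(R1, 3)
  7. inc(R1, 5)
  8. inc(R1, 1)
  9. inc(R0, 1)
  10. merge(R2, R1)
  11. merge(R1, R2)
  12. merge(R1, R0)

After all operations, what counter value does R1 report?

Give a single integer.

Op 1: merge R2<->R0 -> R2=(0,0,0) R0=(0,0,0)
Op 2: merge R2<->R0 -> R2=(0,0,0) R0=(0,0,0)
Op 3: merge R0<->R1 -> R0=(0,0,0) R1=(0,0,0)
Op 4: merge R1<->R0 -> R1=(0,0,0) R0=(0,0,0)
Op 5: inc R2 by 3 -> R2=(0,0,3) value=3
Op 6: inc R1 by 3 -> R1=(0,3,0) value=3
Op 7: inc R1 by 5 -> R1=(0,8,0) value=8
Op 8: inc R1 by 1 -> R1=(0,9,0) value=9
Op 9: inc R0 by 1 -> R0=(1,0,0) value=1
Op 10: merge R2<->R1 -> R2=(0,9,3) R1=(0,9,3)
Op 11: merge R1<->R2 -> R1=(0,9,3) R2=(0,9,3)
Op 12: merge R1<->R0 -> R1=(1,9,3) R0=(1,9,3)

Answer: 13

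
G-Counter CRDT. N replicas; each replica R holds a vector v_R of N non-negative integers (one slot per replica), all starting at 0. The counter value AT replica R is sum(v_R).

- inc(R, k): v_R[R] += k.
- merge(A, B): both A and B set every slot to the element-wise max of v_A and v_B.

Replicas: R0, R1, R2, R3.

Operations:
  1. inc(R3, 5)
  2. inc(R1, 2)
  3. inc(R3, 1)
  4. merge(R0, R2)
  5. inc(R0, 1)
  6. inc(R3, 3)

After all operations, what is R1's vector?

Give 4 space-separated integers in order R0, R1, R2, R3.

Answer: 0 2 0 0

Derivation:
Op 1: inc R3 by 5 -> R3=(0,0,0,5) value=5
Op 2: inc R1 by 2 -> R1=(0,2,0,0) value=2
Op 3: inc R3 by 1 -> R3=(0,0,0,6) value=6
Op 4: merge R0<->R2 -> R0=(0,0,0,0) R2=(0,0,0,0)
Op 5: inc R0 by 1 -> R0=(1,0,0,0) value=1
Op 6: inc R3 by 3 -> R3=(0,0,0,9) value=9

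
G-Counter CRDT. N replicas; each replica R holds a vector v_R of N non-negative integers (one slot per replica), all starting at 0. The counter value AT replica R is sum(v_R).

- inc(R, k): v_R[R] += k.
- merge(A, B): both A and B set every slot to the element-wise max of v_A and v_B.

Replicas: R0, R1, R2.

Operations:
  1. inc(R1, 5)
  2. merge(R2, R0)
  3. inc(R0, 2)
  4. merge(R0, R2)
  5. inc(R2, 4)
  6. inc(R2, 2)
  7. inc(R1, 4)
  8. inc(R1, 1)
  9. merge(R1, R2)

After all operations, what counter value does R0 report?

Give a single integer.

Op 1: inc R1 by 5 -> R1=(0,5,0) value=5
Op 2: merge R2<->R0 -> R2=(0,0,0) R0=(0,0,0)
Op 3: inc R0 by 2 -> R0=(2,0,0) value=2
Op 4: merge R0<->R2 -> R0=(2,0,0) R2=(2,0,0)
Op 5: inc R2 by 4 -> R2=(2,0,4) value=6
Op 6: inc R2 by 2 -> R2=(2,0,6) value=8
Op 7: inc R1 by 4 -> R1=(0,9,0) value=9
Op 8: inc R1 by 1 -> R1=(0,10,0) value=10
Op 9: merge R1<->R2 -> R1=(2,10,6) R2=(2,10,6)

Answer: 2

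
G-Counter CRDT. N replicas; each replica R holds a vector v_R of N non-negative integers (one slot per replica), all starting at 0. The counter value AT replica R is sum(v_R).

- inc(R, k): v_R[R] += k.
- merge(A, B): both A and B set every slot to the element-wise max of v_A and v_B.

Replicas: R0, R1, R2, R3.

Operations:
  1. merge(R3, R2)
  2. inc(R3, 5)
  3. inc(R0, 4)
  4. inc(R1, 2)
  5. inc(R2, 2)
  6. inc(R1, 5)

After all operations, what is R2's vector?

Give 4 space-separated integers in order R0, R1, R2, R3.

Answer: 0 0 2 0

Derivation:
Op 1: merge R3<->R2 -> R3=(0,0,0,0) R2=(0,0,0,0)
Op 2: inc R3 by 5 -> R3=(0,0,0,5) value=5
Op 3: inc R0 by 4 -> R0=(4,0,0,0) value=4
Op 4: inc R1 by 2 -> R1=(0,2,0,0) value=2
Op 5: inc R2 by 2 -> R2=(0,0,2,0) value=2
Op 6: inc R1 by 5 -> R1=(0,7,0,0) value=7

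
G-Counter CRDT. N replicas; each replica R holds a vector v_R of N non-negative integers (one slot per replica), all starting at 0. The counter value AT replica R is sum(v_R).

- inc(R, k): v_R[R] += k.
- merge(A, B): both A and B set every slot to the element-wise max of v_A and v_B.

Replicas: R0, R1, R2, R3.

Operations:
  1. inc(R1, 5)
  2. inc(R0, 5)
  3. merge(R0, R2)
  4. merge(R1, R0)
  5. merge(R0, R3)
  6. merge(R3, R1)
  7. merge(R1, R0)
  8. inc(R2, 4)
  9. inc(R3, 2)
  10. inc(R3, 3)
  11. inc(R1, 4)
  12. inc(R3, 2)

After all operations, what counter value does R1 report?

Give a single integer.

Op 1: inc R1 by 5 -> R1=(0,5,0,0) value=5
Op 2: inc R0 by 5 -> R0=(5,0,0,0) value=5
Op 3: merge R0<->R2 -> R0=(5,0,0,0) R2=(5,0,0,0)
Op 4: merge R1<->R0 -> R1=(5,5,0,0) R0=(5,5,0,0)
Op 5: merge R0<->R3 -> R0=(5,5,0,0) R3=(5,5,0,0)
Op 6: merge R3<->R1 -> R3=(5,5,0,0) R1=(5,5,0,0)
Op 7: merge R1<->R0 -> R1=(5,5,0,0) R0=(5,5,0,0)
Op 8: inc R2 by 4 -> R2=(5,0,4,0) value=9
Op 9: inc R3 by 2 -> R3=(5,5,0,2) value=12
Op 10: inc R3 by 3 -> R3=(5,5,0,5) value=15
Op 11: inc R1 by 4 -> R1=(5,9,0,0) value=14
Op 12: inc R3 by 2 -> R3=(5,5,0,7) value=17

Answer: 14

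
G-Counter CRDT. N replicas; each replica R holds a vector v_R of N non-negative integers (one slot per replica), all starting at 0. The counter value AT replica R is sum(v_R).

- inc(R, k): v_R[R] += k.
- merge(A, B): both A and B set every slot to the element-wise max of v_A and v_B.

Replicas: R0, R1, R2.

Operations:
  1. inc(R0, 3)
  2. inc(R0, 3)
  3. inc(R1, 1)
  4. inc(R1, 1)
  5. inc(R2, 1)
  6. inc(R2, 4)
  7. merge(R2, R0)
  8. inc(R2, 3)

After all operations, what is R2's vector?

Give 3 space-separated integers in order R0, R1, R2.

Op 1: inc R0 by 3 -> R0=(3,0,0) value=3
Op 2: inc R0 by 3 -> R0=(6,0,0) value=6
Op 3: inc R1 by 1 -> R1=(0,1,0) value=1
Op 4: inc R1 by 1 -> R1=(0,2,0) value=2
Op 5: inc R2 by 1 -> R2=(0,0,1) value=1
Op 6: inc R2 by 4 -> R2=(0,0,5) value=5
Op 7: merge R2<->R0 -> R2=(6,0,5) R0=(6,0,5)
Op 8: inc R2 by 3 -> R2=(6,0,8) value=14

Answer: 6 0 8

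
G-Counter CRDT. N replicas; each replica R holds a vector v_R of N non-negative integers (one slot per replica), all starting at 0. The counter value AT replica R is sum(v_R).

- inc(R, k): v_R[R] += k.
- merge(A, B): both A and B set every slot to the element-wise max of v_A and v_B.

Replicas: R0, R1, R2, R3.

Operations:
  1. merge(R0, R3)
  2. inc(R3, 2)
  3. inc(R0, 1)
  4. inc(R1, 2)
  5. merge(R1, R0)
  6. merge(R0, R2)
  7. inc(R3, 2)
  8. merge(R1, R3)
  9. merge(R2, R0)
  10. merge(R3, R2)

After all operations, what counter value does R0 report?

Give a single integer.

Answer: 3

Derivation:
Op 1: merge R0<->R3 -> R0=(0,0,0,0) R3=(0,0,0,0)
Op 2: inc R3 by 2 -> R3=(0,0,0,2) value=2
Op 3: inc R0 by 1 -> R0=(1,0,0,0) value=1
Op 4: inc R1 by 2 -> R1=(0,2,0,0) value=2
Op 5: merge R1<->R0 -> R1=(1,2,0,0) R0=(1,2,0,0)
Op 6: merge R0<->R2 -> R0=(1,2,0,0) R2=(1,2,0,0)
Op 7: inc R3 by 2 -> R3=(0,0,0,4) value=4
Op 8: merge R1<->R3 -> R1=(1,2,0,4) R3=(1,2,0,4)
Op 9: merge R2<->R0 -> R2=(1,2,0,0) R0=(1,2,0,0)
Op 10: merge R3<->R2 -> R3=(1,2,0,4) R2=(1,2,0,4)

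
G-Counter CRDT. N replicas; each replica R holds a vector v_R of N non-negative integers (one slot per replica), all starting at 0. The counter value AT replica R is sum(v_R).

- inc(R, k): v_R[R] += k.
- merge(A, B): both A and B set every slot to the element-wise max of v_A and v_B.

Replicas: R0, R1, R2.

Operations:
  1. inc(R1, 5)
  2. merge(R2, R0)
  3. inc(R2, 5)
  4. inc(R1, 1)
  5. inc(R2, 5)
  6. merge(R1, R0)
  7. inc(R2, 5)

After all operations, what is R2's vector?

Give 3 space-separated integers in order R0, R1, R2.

Answer: 0 0 15

Derivation:
Op 1: inc R1 by 5 -> R1=(0,5,0) value=5
Op 2: merge R2<->R0 -> R2=(0,0,0) R0=(0,0,0)
Op 3: inc R2 by 5 -> R2=(0,0,5) value=5
Op 4: inc R1 by 1 -> R1=(0,6,0) value=6
Op 5: inc R2 by 5 -> R2=(0,0,10) value=10
Op 6: merge R1<->R0 -> R1=(0,6,0) R0=(0,6,0)
Op 7: inc R2 by 5 -> R2=(0,0,15) value=15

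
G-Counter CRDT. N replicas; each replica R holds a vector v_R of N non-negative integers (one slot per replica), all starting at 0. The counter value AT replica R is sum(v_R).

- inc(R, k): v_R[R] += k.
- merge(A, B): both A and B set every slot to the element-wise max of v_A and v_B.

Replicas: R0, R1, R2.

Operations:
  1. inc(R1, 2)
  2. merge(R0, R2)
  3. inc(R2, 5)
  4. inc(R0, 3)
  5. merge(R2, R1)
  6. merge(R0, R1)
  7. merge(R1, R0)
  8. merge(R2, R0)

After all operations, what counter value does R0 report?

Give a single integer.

Answer: 10

Derivation:
Op 1: inc R1 by 2 -> R1=(0,2,0) value=2
Op 2: merge R0<->R2 -> R0=(0,0,0) R2=(0,0,0)
Op 3: inc R2 by 5 -> R2=(0,0,5) value=5
Op 4: inc R0 by 3 -> R0=(3,0,0) value=3
Op 5: merge R2<->R1 -> R2=(0,2,5) R1=(0,2,5)
Op 6: merge R0<->R1 -> R0=(3,2,5) R1=(3,2,5)
Op 7: merge R1<->R0 -> R1=(3,2,5) R0=(3,2,5)
Op 8: merge R2<->R0 -> R2=(3,2,5) R0=(3,2,5)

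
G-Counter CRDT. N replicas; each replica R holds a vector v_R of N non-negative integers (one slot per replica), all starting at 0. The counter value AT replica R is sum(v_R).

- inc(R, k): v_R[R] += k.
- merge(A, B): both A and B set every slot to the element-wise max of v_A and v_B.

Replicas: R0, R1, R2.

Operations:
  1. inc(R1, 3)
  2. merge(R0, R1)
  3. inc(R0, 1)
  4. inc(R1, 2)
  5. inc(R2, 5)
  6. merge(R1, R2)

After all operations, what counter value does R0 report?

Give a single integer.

Answer: 4

Derivation:
Op 1: inc R1 by 3 -> R1=(0,3,0) value=3
Op 2: merge R0<->R1 -> R0=(0,3,0) R1=(0,3,0)
Op 3: inc R0 by 1 -> R0=(1,3,0) value=4
Op 4: inc R1 by 2 -> R1=(0,5,0) value=5
Op 5: inc R2 by 5 -> R2=(0,0,5) value=5
Op 6: merge R1<->R2 -> R1=(0,5,5) R2=(0,5,5)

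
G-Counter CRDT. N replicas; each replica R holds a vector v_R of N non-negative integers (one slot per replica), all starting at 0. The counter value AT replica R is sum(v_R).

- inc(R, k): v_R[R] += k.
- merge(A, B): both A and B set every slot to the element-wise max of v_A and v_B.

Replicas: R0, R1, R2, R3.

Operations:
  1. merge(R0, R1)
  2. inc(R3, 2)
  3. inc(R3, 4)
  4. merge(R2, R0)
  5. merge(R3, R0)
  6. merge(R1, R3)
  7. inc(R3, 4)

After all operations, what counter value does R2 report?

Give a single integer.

Answer: 0

Derivation:
Op 1: merge R0<->R1 -> R0=(0,0,0,0) R1=(0,0,0,0)
Op 2: inc R3 by 2 -> R3=(0,0,0,2) value=2
Op 3: inc R3 by 4 -> R3=(0,0,0,6) value=6
Op 4: merge R2<->R0 -> R2=(0,0,0,0) R0=(0,0,0,0)
Op 5: merge R3<->R0 -> R3=(0,0,0,6) R0=(0,0,0,6)
Op 6: merge R1<->R3 -> R1=(0,0,0,6) R3=(0,0,0,6)
Op 7: inc R3 by 4 -> R3=(0,0,0,10) value=10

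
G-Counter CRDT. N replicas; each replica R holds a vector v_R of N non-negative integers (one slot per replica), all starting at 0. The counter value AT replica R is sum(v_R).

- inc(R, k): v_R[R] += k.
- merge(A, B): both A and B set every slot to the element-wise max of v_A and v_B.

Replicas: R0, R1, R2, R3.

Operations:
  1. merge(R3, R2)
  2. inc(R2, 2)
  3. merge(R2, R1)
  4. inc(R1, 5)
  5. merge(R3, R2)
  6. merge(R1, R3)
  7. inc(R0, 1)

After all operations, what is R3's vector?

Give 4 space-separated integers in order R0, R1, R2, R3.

Op 1: merge R3<->R2 -> R3=(0,0,0,0) R2=(0,0,0,0)
Op 2: inc R2 by 2 -> R2=(0,0,2,0) value=2
Op 3: merge R2<->R1 -> R2=(0,0,2,0) R1=(0,0,2,0)
Op 4: inc R1 by 5 -> R1=(0,5,2,0) value=7
Op 5: merge R3<->R2 -> R3=(0,0,2,0) R2=(0,0,2,0)
Op 6: merge R1<->R3 -> R1=(0,5,2,0) R3=(0,5,2,0)
Op 7: inc R0 by 1 -> R0=(1,0,0,0) value=1

Answer: 0 5 2 0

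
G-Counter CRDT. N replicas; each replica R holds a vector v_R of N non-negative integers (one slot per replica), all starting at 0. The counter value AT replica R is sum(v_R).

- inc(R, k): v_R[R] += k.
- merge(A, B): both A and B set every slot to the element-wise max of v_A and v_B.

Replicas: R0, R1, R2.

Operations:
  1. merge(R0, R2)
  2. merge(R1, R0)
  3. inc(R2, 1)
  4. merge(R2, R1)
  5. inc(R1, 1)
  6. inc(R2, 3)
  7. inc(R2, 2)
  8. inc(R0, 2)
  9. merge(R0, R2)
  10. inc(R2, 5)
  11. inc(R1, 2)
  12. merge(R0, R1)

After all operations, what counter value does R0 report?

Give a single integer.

Answer: 11

Derivation:
Op 1: merge R0<->R2 -> R0=(0,0,0) R2=(0,0,0)
Op 2: merge R1<->R0 -> R1=(0,0,0) R0=(0,0,0)
Op 3: inc R2 by 1 -> R2=(0,0,1) value=1
Op 4: merge R2<->R1 -> R2=(0,0,1) R1=(0,0,1)
Op 5: inc R1 by 1 -> R1=(0,1,1) value=2
Op 6: inc R2 by 3 -> R2=(0,0,4) value=4
Op 7: inc R2 by 2 -> R2=(0,0,6) value=6
Op 8: inc R0 by 2 -> R0=(2,0,0) value=2
Op 9: merge R0<->R2 -> R0=(2,0,6) R2=(2,0,6)
Op 10: inc R2 by 5 -> R2=(2,0,11) value=13
Op 11: inc R1 by 2 -> R1=(0,3,1) value=4
Op 12: merge R0<->R1 -> R0=(2,3,6) R1=(2,3,6)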